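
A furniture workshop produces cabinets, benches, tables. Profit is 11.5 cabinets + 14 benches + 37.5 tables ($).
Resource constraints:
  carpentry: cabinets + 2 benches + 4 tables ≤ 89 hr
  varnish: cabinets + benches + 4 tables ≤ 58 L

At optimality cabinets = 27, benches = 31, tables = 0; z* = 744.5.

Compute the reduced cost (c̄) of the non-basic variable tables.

Check each constraint at x*: carpentry 89/89 (tight); varnish 58/58 (tight).
From A_Bᵀ y = c: 1·y_carpentry + 1·y_varnish = 11.5; 2·y_carpentry + 1·y_varnish = 14.
→ y_carpentry = 2.5 and y_varnish = 9.
Reduced cost of tables: c₃ − yᵀa₃ = 37.5 − (2.5·4 + 9·4) = 37.5 − 46 = -8.5.

-8.5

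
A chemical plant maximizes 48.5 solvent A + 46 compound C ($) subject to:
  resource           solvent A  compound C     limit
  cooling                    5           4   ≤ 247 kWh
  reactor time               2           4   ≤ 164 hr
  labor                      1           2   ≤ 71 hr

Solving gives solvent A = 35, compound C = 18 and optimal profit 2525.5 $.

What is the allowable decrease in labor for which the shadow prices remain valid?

21.6

Binding constraints: cooling, labor. The basis is B = [[5,4],[1,2]] with det 6.
Per unit decrease in labor, x* moves by d = (0.6667, -0.8333).
The basis stays optimal until compound C reaches 0; allowable decrease = 21.6 hr.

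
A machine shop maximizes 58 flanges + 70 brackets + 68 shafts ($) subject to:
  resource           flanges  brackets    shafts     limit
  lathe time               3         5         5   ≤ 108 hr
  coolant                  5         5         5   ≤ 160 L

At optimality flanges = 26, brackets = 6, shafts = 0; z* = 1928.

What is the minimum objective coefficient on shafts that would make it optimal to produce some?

At the optimum: lathe time uses 108 of 108 (binding); coolant uses 160 of 160 (binding).
Dual feasibility on the basic columns requires 3·y_lathe time + 5·y_coolant = 58, 5·y_lathe time + 5·y_coolant = 70.
→ y_lathe time = 6 and y_coolant = 8.
shafts enters the basis when its profit ≥ yᵀa₃ = 6·5 + 8·5 = 70.

70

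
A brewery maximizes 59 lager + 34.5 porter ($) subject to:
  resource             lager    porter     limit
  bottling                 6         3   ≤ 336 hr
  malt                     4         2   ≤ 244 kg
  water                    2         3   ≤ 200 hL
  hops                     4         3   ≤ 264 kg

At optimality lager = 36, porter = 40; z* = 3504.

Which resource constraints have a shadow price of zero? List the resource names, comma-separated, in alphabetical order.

malt, water

bottling: 336/336 (binding)
malt: 224/244 (slack 20)
water: 192/200 (slack 8)
hops: 264/264 (binding)
By complementary slackness, a constraint with positive slack has shadow price 0 → malt, water.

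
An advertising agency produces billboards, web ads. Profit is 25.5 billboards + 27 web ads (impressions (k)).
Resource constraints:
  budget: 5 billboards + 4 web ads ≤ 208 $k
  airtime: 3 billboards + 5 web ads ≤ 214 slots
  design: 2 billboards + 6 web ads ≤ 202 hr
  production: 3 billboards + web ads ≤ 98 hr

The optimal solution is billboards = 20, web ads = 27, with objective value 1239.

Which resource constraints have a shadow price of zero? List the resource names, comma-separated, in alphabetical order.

airtime, production

budget: 208/208 (binding)
airtime: 195/214 (slack 19)
design: 202/202 (binding)
production: 87/98 (slack 11)
By complementary slackness, a constraint with positive slack has shadow price 0 → airtime, production.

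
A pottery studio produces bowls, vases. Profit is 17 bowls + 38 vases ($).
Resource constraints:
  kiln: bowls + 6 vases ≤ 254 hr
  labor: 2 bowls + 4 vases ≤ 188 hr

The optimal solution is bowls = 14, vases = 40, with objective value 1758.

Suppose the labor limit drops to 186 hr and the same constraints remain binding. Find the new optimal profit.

1742

Check each constraint at x*: kiln 254/254 (tight); labor 188/188 (tight).
The binding rows give the dual system: 1·y_kiln + 2·y_labor = 17 and 6·y_kiln + 4·y_labor = 38.
→ y_kiln = 1 and y_labor = 8.
Δz = y_labor·Δb = 8 × (-2) = -16, so new z* = 1758 − 16 = 1742.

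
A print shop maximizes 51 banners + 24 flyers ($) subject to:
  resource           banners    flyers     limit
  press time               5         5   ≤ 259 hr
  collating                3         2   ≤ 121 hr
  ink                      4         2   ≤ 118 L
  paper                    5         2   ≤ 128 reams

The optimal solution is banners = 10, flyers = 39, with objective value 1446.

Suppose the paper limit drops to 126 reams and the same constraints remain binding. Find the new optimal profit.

1440

Check each constraint at x*: press time 245/259 (slack 14); collating 108/121 (slack 13); ink 118/118 (tight); paper 128/128 (tight).
Since press time, collating are not tight, their duals are 0.
From A_Bᵀ y = c: 4·y_ink + 5·y_paper = 51; 2·y_ink + 2·y_paper = 24.
→ y_ink = 9 and y_paper = 3.
Δz = y_paper·Δb = 3 × (-2) = -6, so new z* = 1446 − 6 = 1440.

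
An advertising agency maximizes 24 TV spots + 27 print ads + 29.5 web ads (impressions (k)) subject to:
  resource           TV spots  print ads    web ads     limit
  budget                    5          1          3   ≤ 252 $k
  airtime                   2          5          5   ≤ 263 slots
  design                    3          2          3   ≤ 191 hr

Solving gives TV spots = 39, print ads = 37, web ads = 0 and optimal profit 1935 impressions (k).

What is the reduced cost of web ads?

-3.5

Binding: airtime and design. Non-binding: budget (20 unused).
By complementary slackness, y = 0 for the non-binding constraint.
The binding rows give the dual system: 2·y_airtime + 3·y_design = 24 and 5·y_airtime + 2·y_design = 27.
This yields shadow prices y_airtime = 3, y_design = 6.
Reduced cost of web ads: c₃ − yᵀa₃ = 29.5 − (3·5 + 6·3) = 29.5 − 33 = -3.5.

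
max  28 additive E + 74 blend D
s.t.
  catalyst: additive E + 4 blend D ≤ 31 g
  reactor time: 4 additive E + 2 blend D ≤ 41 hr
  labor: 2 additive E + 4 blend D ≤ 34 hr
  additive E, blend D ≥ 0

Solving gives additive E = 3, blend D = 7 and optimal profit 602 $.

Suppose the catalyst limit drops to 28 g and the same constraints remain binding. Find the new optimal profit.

575

Check each constraint at x*: catalyst 31/31 (tight); reactor time 26/41 (slack 15); labor 34/34 (tight).
Since reactor time is not tight, its dual is 0.
The binding rows give the dual system: 1·y_catalyst + 2·y_labor = 28 and 4·y_catalyst + 4·y_labor = 74.
Solving: y_catalyst = 9, y_labor = 9.5.
Δz = y_catalyst·Δb = 9 × (-3) = -27, so new z* = 602 − 27 = 575.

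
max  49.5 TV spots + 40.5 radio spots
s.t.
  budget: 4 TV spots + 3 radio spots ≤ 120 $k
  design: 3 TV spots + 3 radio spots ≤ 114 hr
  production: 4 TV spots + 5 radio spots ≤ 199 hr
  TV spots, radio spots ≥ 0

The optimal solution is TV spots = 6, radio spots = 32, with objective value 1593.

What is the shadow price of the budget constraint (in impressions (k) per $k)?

Binding: budget and design. Non-binding: production (15 unused).
Slack constraints have shadow price 0 (complementary slackness).
Dual feasibility on the basic columns requires 4·y_budget + 3·y_design = 49.5, 3·y_budget + 3·y_design = 40.5.
Solving: y_budget = 9, y_design = 4.5.
Shadow price of budget = 9.

9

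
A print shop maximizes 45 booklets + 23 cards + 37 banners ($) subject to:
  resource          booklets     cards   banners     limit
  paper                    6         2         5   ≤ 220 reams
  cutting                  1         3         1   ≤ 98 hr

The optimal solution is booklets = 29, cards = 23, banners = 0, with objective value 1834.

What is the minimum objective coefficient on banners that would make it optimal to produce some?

38

Check each constraint at x*: paper 220/220 (tight); cutting 98/98 (tight).
The binding rows give the dual system: 6·y_paper + 1·y_cutting = 45 and 2·y_paper + 3·y_cutting = 23.
→ y_paper = 7 and y_cutting = 3.
banners enters the basis when its profit ≥ yᵀa₃ = 7·5 + 3·1 = 38.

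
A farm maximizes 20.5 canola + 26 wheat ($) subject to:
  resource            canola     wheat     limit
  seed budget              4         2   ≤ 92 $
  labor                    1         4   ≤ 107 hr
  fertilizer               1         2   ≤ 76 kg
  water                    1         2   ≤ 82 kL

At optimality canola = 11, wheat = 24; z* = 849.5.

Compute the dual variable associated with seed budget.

Binding: seed budget and labor. Non-binding: fertilizer (17 unused), water (23 unused).
Since fertilizer, water are not tight, their duals are 0.
Dual feasibility on the basic columns requires 4·y_seed budget + 1·y_labor = 20.5, 2·y_seed budget + 4·y_labor = 26.
→ y_seed budget = 4 and y_labor = 4.5.
Shadow price of seed budget = 4.

4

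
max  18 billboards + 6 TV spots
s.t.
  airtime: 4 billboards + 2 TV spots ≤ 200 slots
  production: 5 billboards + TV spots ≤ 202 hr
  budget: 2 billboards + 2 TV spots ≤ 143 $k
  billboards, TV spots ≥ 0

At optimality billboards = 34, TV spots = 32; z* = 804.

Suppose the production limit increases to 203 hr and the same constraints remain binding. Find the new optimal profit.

Binding: airtime and production. Non-binding: budget (11 unused).
Since budget is not tight, its dual is 0.
The binding rows give the dual system: 4·y_airtime + 5·y_production = 18 and 2·y_airtime + 1·y_production = 6.
Solving: y_airtime = 2, y_production = 2.
Δz = y_production·Δb = 2 × (1) = 2, so new z* = 804 + 2 = 806.

806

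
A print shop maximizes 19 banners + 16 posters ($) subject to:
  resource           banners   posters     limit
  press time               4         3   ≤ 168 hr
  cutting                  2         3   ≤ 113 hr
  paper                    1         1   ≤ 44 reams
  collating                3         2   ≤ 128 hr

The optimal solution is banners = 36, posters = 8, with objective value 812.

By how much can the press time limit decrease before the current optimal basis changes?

Binding constraints: press time, paper. The basis is B = [[4,3],[1,1]] with det 1.
Per unit decrease in press time, x* moves by d = (-1, 1).
The basis stays optimal until cutting becomes binding; allowable decrease = 17 hr.

17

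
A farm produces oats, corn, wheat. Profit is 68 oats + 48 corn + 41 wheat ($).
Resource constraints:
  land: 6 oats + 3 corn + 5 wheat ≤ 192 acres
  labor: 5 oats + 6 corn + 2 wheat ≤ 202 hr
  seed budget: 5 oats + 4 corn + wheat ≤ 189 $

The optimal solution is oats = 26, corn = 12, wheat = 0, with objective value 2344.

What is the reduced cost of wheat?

At the optimum: land uses 192 of 192 (binding); labor uses 202 of 202 (binding); seed budget uses 178 of 189 (slack = 11).
By complementary slackness, y = 0 for the non-binding constraint.
Dual feasibility on the basic columns requires 6·y_land + 5·y_labor = 68, 3·y_land + 6·y_labor = 48.
This yields shadow prices y_land = 8, y_labor = 4.
Reduced cost of wheat: c₃ − yᵀa₃ = 41 − (8·5 + 4·2) = 41 − 48 = -7.

-7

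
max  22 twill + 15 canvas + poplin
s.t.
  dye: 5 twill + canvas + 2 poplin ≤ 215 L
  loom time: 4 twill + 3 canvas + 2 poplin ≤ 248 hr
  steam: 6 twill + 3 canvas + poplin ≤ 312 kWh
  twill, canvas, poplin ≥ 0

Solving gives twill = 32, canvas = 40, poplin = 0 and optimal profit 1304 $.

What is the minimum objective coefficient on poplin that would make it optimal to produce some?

At the optimum: dye uses 200 of 215 (slack = 15); loom time uses 248 of 248 (binding); steam uses 312 of 312 (binding).
Since dye is not tight, its dual is 0.
The binding rows give the dual system: 4·y_loom time + 6·y_steam = 22 and 3·y_loom time + 3·y_steam = 15.
This yields shadow prices y_loom time = 4, y_steam = 1.
poplin enters the basis when its profit ≥ yᵀa₃ = 4·2 + 1·1 = 9.

9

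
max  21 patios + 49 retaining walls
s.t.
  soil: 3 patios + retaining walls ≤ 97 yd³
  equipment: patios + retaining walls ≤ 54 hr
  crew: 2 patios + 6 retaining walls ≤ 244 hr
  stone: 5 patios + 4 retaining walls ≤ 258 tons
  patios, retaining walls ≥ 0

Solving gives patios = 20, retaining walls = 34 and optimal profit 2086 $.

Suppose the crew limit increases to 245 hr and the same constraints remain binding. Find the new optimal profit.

2093

Check each constraint at x*: soil 94/97 (slack 3); equipment 54/54 (tight); crew 244/244 (tight); stone 236/258 (slack 22).
Slack constraints have shadow price 0 (complementary slackness).
Dual feasibility on the basic columns requires 1·y_equipment + 2·y_crew = 21, 1·y_equipment + 6·y_crew = 49.
Solving: y_equipment = 7, y_crew = 7.
Δz = y_crew·Δb = 7 × (1) = 7, so new z* = 2086 + 7 = 2093.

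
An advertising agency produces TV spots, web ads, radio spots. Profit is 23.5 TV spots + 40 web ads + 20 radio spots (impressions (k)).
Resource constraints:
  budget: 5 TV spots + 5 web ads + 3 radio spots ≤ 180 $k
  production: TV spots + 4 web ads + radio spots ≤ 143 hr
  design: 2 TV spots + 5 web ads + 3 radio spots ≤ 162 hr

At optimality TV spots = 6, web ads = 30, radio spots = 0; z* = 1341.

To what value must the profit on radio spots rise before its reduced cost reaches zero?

24

Check each constraint at x*: budget 180/180 (tight); production 126/143 (slack 17); design 162/162 (tight).
Slack constraints have shadow price 0 (complementary slackness).
Dual feasibility on the basic columns requires 5·y_budget + 2·y_design = 23.5, 5·y_budget + 5·y_design = 40.
Solving: y_budget = 2.5, y_design = 5.5.
radio spots enters the basis when its profit ≥ yᵀa₃ = 2.5·3 + 5.5·3 = 24.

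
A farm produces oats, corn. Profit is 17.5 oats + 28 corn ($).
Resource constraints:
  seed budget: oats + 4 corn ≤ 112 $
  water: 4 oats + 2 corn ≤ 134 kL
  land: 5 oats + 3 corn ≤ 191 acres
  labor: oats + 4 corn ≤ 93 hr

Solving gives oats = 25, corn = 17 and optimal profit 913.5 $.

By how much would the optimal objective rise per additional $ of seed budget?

0

Check each constraint at x*: seed budget 93/112 (slack 19); water 134/134 (tight); land 176/191 (slack 15); labor 93/93 (tight).
By complementary slackness, y = 0 for the non-binding constraints.
From A_Bᵀ y = c: 4·y_water + 1·y_labor = 17.5; 2·y_water + 4·y_labor = 28.
Solving: y_water = 3, y_labor = 5.5.
Shadow price of seed budget = 0.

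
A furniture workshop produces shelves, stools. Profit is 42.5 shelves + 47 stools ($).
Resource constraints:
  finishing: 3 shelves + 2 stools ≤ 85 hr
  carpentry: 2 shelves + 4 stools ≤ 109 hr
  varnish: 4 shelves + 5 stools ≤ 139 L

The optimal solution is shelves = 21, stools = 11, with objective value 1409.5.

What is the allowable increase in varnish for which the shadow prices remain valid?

Binding constraints: finishing, varnish. The basis is B = [[3,2],[4,5]] with det 7.
Per unit increase in varnish, x* moves by d = (-0.2857, 0.4286).
The basis stays optimal until carpentry becomes binding; allowable increase = 20.125 L.

20.125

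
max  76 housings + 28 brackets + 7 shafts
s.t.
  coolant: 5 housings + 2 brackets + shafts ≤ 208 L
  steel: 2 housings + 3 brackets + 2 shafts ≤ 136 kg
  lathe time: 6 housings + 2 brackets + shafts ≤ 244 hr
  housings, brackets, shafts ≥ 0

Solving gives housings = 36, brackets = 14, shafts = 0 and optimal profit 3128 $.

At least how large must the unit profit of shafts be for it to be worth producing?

Binding: coolant and lathe time. Non-binding: steel (22 unused).
Since steel is not tight, its dual is 0.
From A_Bᵀ y = c: 5·y_coolant + 6·y_lathe time = 76; 2·y_coolant + 2·y_lathe time = 28.
This yields shadow prices y_coolant = 8, y_lathe time = 6.
shafts enters the basis when its profit ≥ yᵀa₃ = 8·1 + 6·1 = 14.

14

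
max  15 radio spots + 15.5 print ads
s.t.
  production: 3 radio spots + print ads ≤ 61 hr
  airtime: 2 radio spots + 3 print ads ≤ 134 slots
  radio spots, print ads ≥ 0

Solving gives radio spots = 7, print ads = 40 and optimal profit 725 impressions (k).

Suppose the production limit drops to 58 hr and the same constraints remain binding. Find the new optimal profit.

Both production and airtime are binding at x*.
The binding rows give the dual system: 3·y_production + 2·y_airtime = 15 and 1·y_production + 3·y_airtime = 15.5.
→ y_production = 2 and y_airtime = 4.5.
Δz = y_production·Δb = 2 × (-3) = -6, so new z* = 725 − 6 = 719.

719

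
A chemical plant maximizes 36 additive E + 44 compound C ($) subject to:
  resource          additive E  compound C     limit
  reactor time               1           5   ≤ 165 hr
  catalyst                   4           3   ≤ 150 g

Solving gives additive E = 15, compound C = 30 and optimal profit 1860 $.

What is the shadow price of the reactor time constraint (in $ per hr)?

Check each constraint at x*: reactor time 165/165 (tight); catalyst 150/150 (tight).
From A_Bᵀ y = c: 1·y_reactor time + 4·y_catalyst = 36; 5·y_reactor time + 3·y_catalyst = 44.
→ y_reactor time = 4 and y_catalyst = 8.
Shadow price of reactor time = 4.

4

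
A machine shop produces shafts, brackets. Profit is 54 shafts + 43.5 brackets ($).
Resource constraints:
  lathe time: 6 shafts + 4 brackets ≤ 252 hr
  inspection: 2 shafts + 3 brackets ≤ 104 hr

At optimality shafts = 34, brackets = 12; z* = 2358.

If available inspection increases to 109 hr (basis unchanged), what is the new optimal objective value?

2380.5

At the optimum: lathe time uses 252 of 252 (binding); inspection uses 104 of 104 (binding).
From A_Bᵀ y = c: 6·y_lathe time + 2·y_inspection = 54; 4·y_lathe time + 3·y_inspection = 43.5.
This yields shadow prices y_lathe time = 7.5, y_inspection = 4.5.
Δz = y_inspection·Δb = 4.5 × (5) = 22.5, so new z* = 2358 + 22.5 = 2380.5.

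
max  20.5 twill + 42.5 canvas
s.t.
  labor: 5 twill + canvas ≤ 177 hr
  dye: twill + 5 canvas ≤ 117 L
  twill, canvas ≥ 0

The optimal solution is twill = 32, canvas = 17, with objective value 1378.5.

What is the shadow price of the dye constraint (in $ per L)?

8

Check each constraint at x*: labor 177/177 (tight); dye 117/117 (tight).
From A_Bᵀ y = c: 5·y_labor + 1·y_dye = 20.5; 1·y_labor + 5·y_dye = 42.5.
This yields shadow prices y_labor = 2.5, y_dye = 8.
Shadow price of dye = 8.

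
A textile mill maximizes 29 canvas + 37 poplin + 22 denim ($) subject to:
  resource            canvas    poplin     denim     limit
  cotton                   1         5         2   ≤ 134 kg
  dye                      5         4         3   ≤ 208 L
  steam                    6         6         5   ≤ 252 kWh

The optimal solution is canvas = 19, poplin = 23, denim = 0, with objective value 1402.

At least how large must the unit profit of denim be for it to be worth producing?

26.5

Binding: cotton and steam. Non-binding: dye (21 unused).
Since dye is not tight, its dual is 0.
Dual feasibility on the basic columns requires 1·y_cotton + 6·y_steam = 29, 5·y_cotton + 6·y_steam = 37.
→ y_cotton = 2 and y_steam = 4.5.
denim enters the basis when its profit ≥ yᵀa₃ = 2·2 + 4.5·5 = 26.5.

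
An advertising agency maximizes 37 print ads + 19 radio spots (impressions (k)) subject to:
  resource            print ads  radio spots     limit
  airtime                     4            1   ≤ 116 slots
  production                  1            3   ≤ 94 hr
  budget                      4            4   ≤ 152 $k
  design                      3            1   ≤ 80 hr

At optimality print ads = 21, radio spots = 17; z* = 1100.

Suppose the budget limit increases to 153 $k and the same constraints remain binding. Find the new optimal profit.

1102.5

Check each constraint at x*: airtime 101/116 (slack 15); production 72/94 (slack 22); budget 152/152 (tight); design 80/80 (tight).
Slack constraints have shadow price 0 (complementary slackness).
Dual feasibility on the basic columns requires 4·y_budget + 3·y_design = 37, 4·y_budget + 1·y_design = 19.
Solving: y_budget = 2.5, y_design = 9.
Δz = y_budget·Δb = 2.5 × (1) = 2.5, so new z* = 1100 + 2.5 = 1102.5.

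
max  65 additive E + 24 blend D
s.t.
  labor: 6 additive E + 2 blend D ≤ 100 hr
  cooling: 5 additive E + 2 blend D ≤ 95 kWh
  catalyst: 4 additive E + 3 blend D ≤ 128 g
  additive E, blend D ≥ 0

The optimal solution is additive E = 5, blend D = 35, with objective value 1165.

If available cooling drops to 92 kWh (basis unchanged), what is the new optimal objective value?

1144

Binding: labor and cooling. Non-binding: catalyst (3 unused).
Since catalyst is not tight, its dual is 0.
From A_Bᵀ y = c: 6·y_labor + 5·y_cooling = 65; 2·y_labor + 2·y_cooling = 24.
This yields shadow prices y_labor = 5, y_cooling = 7.
Δz = y_cooling·Δb = 7 × (-3) = -21, so new z* = 1165 − 21 = 1144.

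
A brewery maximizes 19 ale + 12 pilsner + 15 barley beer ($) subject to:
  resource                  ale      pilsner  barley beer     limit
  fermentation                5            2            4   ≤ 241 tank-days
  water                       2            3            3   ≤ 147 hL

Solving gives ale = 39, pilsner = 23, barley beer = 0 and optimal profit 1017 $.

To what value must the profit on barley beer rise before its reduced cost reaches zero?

At the optimum: fermentation uses 241 of 241 (binding); water uses 147 of 147 (binding).
From A_Bᵀ y = c: 5·y_fermentation + 2·y_water = 19; 2·y_fermentation + 3·y_water = 12.
→ y_fermentation = 3 and y_water = 2.
barley beer enters the basis when its profit ≥ yᵀa₃ = 3·4 + 2·3 = 18.

18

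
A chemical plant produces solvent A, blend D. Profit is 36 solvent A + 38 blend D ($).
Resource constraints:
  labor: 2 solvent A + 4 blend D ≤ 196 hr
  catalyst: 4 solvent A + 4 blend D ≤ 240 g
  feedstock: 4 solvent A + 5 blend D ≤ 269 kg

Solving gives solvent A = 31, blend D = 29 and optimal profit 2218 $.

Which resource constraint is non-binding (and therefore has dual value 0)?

labor: 178/196 (slack 18)
catalyst: 240/240 (binding)
feedstock: 269/269 (binding)
By complementary slackness, a constraint with positive slack has shadow price 0 → labor.

labor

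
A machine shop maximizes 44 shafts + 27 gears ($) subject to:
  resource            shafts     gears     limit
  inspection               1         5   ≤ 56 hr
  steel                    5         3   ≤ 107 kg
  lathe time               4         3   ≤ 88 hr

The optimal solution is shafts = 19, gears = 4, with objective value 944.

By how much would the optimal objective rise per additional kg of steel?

Check each constraint at x*: inspection 39/56 (slack 17); steel 107/107 (tight); lathe time 88/88 (tight).
Since inspection is not tight, its dual is 0.
From A_Bᵀ y = c: 5·y_steel + 4·y_lathe time = 44; 3·y_steel + 3·y_lathe time = 27.
This yields shadow prices y_steel = 8, y_lathe time = 1.
Shadow price of steel = 8.

8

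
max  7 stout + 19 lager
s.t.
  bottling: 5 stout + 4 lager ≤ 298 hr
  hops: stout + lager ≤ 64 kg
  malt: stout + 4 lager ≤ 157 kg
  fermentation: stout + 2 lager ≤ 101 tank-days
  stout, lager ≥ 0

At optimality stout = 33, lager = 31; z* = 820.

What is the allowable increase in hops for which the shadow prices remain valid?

1.6875

Binding constraints: hops, malt. The basis is B = [[1,1],[1,4]] with det 3.
Per unit increase in hops, x* moves by d = (1.3333, -0.3333).
The basis stays optimal until bottling becomes binding; allowable increase = 1.6875 kg.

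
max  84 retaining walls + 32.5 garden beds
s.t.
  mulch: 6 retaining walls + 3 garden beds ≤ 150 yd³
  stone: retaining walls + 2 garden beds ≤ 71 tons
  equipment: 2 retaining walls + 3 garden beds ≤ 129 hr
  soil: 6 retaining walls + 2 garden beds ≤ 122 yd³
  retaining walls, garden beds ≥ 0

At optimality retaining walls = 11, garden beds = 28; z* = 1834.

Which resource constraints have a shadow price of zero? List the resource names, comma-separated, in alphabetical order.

mulch: 150/150 (binding)
stone: 67/71 (slack 4)
equipment: 106/129 (slack 23)
soil: 122/122 (binding)
By complementary slackness, a constraint with positive slack has shadow price 0 → equipment, stone.

equipment, stone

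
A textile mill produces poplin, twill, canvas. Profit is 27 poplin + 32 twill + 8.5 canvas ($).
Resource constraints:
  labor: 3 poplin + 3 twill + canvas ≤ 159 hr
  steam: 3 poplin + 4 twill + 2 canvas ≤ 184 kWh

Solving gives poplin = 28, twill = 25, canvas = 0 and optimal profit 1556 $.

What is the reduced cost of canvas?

-5.5

At the optimum: labor uses 159 of 159 (binding); steam uses 184 of 184 (binding).
Dual feasibility on the basic columns requires 3·y_labor + 3·y_steam = 27, 3·y_labor + 4·y_steam = 32.
→ y_labor = 4 and y_steam = 5.
Reduced cost of canvas: c₃ − yᵀa₃ = 8.5 − (4·1 + 5·2) = 8.5 − 14 = -5.5.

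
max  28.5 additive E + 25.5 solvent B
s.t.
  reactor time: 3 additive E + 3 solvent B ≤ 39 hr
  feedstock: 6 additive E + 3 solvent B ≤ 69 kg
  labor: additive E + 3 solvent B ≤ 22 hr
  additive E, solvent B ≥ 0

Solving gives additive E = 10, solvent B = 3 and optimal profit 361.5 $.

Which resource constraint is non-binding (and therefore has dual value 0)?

reactor time: 39/39 (binding)
feedstock: 69/69 (binding)
labor: 19/22 (slack 3)
By complementary slackness, a constraint with positive slack has shadow price 0 → labor.

labor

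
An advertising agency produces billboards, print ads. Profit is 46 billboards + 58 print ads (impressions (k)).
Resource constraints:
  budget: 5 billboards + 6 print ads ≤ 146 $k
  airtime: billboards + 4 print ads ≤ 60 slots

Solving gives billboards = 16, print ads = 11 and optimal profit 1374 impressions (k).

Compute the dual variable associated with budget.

9

Check each constraint at x*: budget 146/146 (tight); airtime 60/60 (tight).
From A_Bᵀ y = c: 5·y_budget + 1·y_airtime = 46; 6·y_budget + 4·y_airtime = 58.
This yields shadow prices y_budget = 9, y_airtime = 1.
Shadow price of budget = 9.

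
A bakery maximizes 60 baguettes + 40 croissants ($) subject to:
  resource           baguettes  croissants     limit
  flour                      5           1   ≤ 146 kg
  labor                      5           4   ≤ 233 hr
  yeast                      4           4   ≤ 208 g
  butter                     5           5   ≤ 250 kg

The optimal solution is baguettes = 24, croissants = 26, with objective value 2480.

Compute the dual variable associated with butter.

7

At the optimum: flour uses 146 of 146 (binding); labor uses 224 of 233 (slack = 9); yeast uses 200 of 208 (slack = 8); butter uses 250 of 250 (binding).
Slack constraints have shadow price 0 (complementary slackness).
Dual feasibility on the basic columns requires 5·y_flour + 5·y_butter = 60, 1·y_flour + 5·y_butter = 40.
This yields shadow prices y_flour = 5, y_butter = 7.
Shadow price of butter = 7.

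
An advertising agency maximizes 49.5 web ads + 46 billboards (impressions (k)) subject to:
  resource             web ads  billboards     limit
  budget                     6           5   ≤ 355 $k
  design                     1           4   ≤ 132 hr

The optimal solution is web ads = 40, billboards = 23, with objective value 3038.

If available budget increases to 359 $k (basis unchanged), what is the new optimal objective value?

Both budget and design are binding at x*.
The binding rows give the dual system: 6·y_budget + 1·y_design = 49.5 and 5·y_budget + 4·y_design = 46.
This yields shadow prices y_budget = 8, y_design = 1.5.
Δz = y_budget·Δb = 8 × (4) = 32, so new z* = 3038 + 32 = 3070.

3070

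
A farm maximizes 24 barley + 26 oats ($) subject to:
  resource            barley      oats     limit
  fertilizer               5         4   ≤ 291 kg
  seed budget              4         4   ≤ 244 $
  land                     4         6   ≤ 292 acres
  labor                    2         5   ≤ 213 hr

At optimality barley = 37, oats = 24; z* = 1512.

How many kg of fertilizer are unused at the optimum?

fertilizer used = 5·37 + 4·24 = 281; slack = 291 − 281 = 10.

10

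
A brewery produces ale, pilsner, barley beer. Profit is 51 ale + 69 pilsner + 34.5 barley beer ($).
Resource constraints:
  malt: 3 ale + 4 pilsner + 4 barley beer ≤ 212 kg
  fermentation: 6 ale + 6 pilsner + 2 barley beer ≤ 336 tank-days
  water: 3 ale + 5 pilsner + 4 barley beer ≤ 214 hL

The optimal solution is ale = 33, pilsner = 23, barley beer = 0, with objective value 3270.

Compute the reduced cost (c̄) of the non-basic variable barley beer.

-9.5

At the optimum: malt uses 191 of 212 (slack = 21); fermentation uses 336 of 336 (binding); water uses 214 of 214 (binding).
By complementary slackness, y = 0 for the non-binding constraint.
The binding rows give the dual system: 6·y_fermentation + 3·y_water = 51 and 6·y_fermentation + 5·y_water = 69.
→ y_fermentation = 4 and y_water = 9.
Reduced cost of barley beer: c₃ − yᵀa₃ = 34.5 − (4·2 + 9·4) = 34.5 − 44 = -9.5.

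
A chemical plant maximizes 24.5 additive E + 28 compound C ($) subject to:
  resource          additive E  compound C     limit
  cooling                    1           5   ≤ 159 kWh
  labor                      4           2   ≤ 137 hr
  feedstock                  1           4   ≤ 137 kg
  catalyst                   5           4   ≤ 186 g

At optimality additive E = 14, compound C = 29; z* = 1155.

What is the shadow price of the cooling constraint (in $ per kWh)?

2

Check each constraint at x*: cooling 159/159 (tight); labor 114/137 (slack 23); feedstock 130/137 (slack 7); catalyst 186/186 (tight).
Since labor, feedstock are not tight, their duals are 0.
The binding rows give the dual system: 1·y_cooling + 5·y_catalyst = 24.5 and 5·y_cooling + 4·y_catalyst = 28.
→ y_cooling = 2 and y_catalyst = 4.5.
Shadow price of cooling = 2.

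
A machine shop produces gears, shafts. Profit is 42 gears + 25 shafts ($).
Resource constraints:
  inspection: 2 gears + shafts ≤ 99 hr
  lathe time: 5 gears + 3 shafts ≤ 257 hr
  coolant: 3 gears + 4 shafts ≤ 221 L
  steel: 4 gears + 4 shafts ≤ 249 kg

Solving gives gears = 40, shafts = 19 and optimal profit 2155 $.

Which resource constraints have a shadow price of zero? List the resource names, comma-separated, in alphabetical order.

inspection: 99/99 (binding)
lathe time: 257/257 (binding)
coolant: 196/221 (slack 25)
steel: 236/249 (slack 13)
By complementary slackness, a constraint with positive slack has shadow price 0 → coolant, steel.

coolant, steel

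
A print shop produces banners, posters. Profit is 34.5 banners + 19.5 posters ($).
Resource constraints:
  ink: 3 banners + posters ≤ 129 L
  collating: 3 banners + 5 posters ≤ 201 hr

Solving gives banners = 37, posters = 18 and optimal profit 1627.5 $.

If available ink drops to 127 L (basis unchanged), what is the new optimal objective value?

1608.5

Both ink and collating are binding at x*.
Dual feasibility on the basic columns requires 3·y_ink + 3·y_collating = 34.5, 1·y_ink + 5·y_collating = 19.5.
→ y_ink = 9.5 and y_collating = 2.
Δz = y_ink·Δb = 9.5 × (-2) = -19, so new z* = 1627.5 − 19 = 1608.5.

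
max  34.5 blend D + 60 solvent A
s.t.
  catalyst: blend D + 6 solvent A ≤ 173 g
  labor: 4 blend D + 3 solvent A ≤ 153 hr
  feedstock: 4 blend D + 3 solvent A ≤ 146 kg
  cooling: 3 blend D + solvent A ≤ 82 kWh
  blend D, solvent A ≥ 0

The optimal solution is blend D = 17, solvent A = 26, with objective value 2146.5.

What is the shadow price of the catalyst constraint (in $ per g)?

Binding: catalyst and feedstock. Non-binding: labor (7 unused), cooling (5 unused).
Slack constraints have shadow price 0 (complementary slackness).
From A_Bᵀ y = c: 1·y_catalyst + 4·y_feedstock = 34.5; 6·y_catalyst + 3·y_feedstock = 60.
→ y_catalyst = 6.5 and y_feedstock = 7.
Shadow price of catalyst = 6.5.

6.5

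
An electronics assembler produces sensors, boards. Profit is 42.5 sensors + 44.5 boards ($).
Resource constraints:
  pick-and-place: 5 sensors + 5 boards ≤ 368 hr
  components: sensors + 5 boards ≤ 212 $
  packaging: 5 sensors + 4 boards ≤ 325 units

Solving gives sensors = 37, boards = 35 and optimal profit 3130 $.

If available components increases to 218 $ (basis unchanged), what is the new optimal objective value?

Check each constraint at x*: pick-and-place 360/368 (slack 8); components 212/212 (tight); packaging 325/325 (tight).
Slack constraints have shadow price 0 (complementary slackness).
The binding rows give the dual system: 1·y_components + 5·y_packaging = 42.5 and 5·y_components + 4·y_packaging = 44.5.
This yields shadow prices y_components = 2.5, y_packaging = 8.
Δz = y_components·Δb = 2.5 × (6) = 15, so new z* = 3130 + 15 = 3145.

3145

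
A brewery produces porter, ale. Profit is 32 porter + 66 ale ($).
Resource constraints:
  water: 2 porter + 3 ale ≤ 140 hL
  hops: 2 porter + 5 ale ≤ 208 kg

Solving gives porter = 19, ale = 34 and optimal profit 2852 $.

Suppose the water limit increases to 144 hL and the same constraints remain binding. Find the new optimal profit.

2880

At the optimum: water uses 140 of 140 (binding); hops uses 208 of 208 (binding).
From A_Bᵀ y = c: 2·y_water + 2·y_hops = 32; 3·y_water + 5·y_hops = 66.
Solving: y_water = 7, y_hops = 9.
Δz = y_water·Δb = 7 × (4) = 28, so new z* = 2852 + 28 = 2880.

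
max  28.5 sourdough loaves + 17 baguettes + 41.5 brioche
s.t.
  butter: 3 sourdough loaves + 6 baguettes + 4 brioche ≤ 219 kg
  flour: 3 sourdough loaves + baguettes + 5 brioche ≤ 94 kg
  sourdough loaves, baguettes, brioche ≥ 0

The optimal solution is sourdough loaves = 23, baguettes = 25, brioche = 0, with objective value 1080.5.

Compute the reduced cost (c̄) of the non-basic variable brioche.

At the optimum: butter uses 219 of 219 (binding); flour uses 94 of 94 (binding).
The binding rows give the dual system: 3·y_butter + 3·y_flour = 28.5 and 6·y_butter + 1·y_flour = 17.
This yields shadow prices y_butter = 1.5, y_flour = 8.
Reduced cost of brioche: c₃ − yᵀa₃ = 41.5 − (1.5·4 + 8·5) = 41.5 − 46 = -4.5.

-4.5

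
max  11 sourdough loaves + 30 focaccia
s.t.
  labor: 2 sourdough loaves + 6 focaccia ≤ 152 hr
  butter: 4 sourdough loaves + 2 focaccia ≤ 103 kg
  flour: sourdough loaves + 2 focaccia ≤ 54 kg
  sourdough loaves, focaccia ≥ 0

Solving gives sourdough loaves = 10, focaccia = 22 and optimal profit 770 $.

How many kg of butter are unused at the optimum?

butter used = 4·10 + 2·22 = 84; slack = 103 − 84 = 19.

19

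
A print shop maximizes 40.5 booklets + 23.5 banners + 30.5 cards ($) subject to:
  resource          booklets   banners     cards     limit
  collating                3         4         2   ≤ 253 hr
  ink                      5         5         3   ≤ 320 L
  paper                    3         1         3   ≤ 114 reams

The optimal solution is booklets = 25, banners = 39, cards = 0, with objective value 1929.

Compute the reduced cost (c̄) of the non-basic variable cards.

At the optimum: collating uses 231 of 253 (slack = 22); ink uses 320 of 320 (binding); paper uses 114 of 114 (binding).
Slack constraints have shadow price 0 (complementary slackness).
From A_Bᵀ y = c: 5·y_ink + 3·y_paper = 40.5; 5·y_ink + 1·y_paper = 23.5.
→ y_ink = 3 and y_paper = 8.5.
Reduced cost of cards: c₃ − yᵀa₃ = 30.5 − (3·3 + 8.5·3) = 30.5 − 34.5 = -4.

-4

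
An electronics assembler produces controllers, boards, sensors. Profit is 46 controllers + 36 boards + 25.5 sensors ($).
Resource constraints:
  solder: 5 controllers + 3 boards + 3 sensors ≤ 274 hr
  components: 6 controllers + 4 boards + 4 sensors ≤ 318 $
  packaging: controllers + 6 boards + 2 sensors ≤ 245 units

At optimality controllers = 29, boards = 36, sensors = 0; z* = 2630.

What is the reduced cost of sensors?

Check each constraint at x*: solder 253/274 (slack 21); components 318/318 (tight); packaging 245/245 (tight).
Since solder is not tight, its dual is 0.
Dual feasibility on the basic columns requires 6·y_components + 1·y_packaging = 46, 4·y_components + 6·y_packaging = 36.
→ y_components = 7.5 and y_packaging = 1.
Reduced cost of sensors: c₃ − yᵀa₃ = 25.5 − (7.5·4 + 1·2) = 25.5 − 32 = -6.5.

-6.5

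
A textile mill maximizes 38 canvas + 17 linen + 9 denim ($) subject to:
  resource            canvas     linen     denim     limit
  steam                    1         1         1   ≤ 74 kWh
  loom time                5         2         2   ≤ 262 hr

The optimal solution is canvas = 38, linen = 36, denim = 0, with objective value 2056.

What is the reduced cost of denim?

Check each constraint at x*: steam 74/74 (tight); loom time 262/262 (tight).
The binding rows give the dual system: 1·y_steam + 5·y_loom time = 38 and 1·y_steam + 2·y_loom time = 17.
Solving: y_steam = 3, y_loom time = 7.
Reduced cost of denim: c₃ − yᵀa₃ = 9 − (3·1 + 7·2) = 9 − 17 = -8.

-8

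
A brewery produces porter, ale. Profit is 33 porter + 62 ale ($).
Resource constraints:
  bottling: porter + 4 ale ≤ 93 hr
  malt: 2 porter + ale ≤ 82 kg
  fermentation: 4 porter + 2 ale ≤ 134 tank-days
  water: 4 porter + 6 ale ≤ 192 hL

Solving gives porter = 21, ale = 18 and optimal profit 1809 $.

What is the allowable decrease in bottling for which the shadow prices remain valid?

Binding constraints: bottling, water. The basis is B = [[1,4],[4,6]] with det -10.
Per unit decrease in bottling, x* moves by d = (0.6, -0.4).
The basis stays optimal until fermentation becomes binding; allowable decrease = 8.75 hr.

8.75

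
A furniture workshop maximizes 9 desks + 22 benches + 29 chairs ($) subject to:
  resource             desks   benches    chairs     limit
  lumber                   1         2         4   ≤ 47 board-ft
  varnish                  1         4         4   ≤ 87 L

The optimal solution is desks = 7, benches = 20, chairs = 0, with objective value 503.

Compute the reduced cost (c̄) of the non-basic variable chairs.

-7

Both lumber and varnish are binding at x*.
From A_Bᵀ y = c: 1·y_lumber + 1·y_varnish = 9; 2·y_lumber + 4·y_varnish = 22.
→ y_lumber = 7 and y_varnish = 2.
Reduced cost of chairs: c₃ − yᵀa₃ = 29 − (7·4 + 2·4) = 29 − 36 = -7.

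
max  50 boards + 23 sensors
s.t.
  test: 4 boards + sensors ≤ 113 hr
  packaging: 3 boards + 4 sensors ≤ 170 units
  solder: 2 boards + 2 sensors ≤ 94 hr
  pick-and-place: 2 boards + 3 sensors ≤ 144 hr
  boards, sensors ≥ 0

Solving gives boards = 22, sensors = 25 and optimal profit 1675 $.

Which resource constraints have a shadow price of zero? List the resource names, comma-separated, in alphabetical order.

test: 113/113 (binding)
packaging: 166/170 (slack 4)
solder: 94/94 (binding)
pick-and-place: 119/144 (slack 25)
By complementary slackness, a constraint with positive slack has shadow price 0 → packaging, pick-and-place.

packaging, pick-and-place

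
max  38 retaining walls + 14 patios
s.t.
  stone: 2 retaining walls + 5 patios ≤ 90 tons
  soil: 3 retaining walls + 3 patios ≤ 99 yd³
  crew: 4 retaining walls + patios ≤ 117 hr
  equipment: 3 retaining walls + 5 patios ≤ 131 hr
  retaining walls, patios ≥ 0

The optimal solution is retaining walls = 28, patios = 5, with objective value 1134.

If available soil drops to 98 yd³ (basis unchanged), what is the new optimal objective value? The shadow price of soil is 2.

Δb = -1, so new z* = 1134 + (2)·(-1) = 1134 − 2 = 1132.

1132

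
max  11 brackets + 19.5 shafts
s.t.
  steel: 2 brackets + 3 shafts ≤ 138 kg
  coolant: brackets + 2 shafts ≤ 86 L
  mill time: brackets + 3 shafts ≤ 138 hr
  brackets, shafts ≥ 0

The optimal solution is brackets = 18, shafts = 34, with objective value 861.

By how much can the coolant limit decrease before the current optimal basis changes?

17

Binding constraints: steel, coolant. The basis is B = [[2,3],[1,2]] with det 1.
Per unit decrease in coolant, x* moves by d = (3, -2).
The basis stays optimal until shafts reaches 0; allowable decrease = 17 L.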